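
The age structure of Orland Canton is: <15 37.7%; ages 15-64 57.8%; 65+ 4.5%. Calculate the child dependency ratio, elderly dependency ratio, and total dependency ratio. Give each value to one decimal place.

Youth dependency ratio = 37.7 / 57.8 × 100 = 65.2
Old-age dependency ratio = 4.5 / 57.8 × 100 = 7.8
Total dependency ratio = (37.7 + 4.5) / 57.8 × 100 = 42.2 / 57.8 × 100 = 73.0

Youth dependency ratio: 65.2
Old-age dependency ratio: 7.8
Total dependency ratio: 73.0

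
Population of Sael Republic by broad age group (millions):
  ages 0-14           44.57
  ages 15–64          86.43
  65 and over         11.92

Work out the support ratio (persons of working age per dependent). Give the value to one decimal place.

Support ratio: 1.5

Support ratio = 86.43 / (44.57 + 11.92) = 86.43 / 56.49 = 1.5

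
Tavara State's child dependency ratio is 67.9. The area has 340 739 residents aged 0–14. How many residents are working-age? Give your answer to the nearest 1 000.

Youth dependency ratio = youth / working-age × 100
67.9 = 340 739 / W × 100
⇒ 502 000

Working-age: 502 000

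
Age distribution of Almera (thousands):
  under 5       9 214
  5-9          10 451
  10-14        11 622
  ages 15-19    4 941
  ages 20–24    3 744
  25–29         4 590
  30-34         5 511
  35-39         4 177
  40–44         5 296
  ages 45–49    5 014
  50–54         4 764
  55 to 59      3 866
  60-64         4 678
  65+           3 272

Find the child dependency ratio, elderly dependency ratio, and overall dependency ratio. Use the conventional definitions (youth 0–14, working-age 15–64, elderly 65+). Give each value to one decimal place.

Youth dependency ratio: 67.2
Old-age dependency ratio: 7.0
Total dependency ratio: 74.2

0–14: 9 214 + 10 451 + 11 622 = 31 287
15–64: 4 941 + 3 744 + 4 590 + 5 511 + 4 177 + 5 296 + 5 014 + 4 764 + 3 866 + 4 678 = 46 581
65+: 3 272
Youth dependency ratio = 31 287 / 46 581 × 100 = 67.2
Old-age dependency ratio = 3 272 / 46 581 × 100 = 7.0
Total dependency ratio = (31 287 + 3 272) / 46 581 × 100 = 34 559 / 46 581 × 100 = 74.2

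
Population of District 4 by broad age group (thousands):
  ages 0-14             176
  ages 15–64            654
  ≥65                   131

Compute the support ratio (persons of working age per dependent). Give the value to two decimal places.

Support ratio = 654 / (176 + 131) = 654 / 307 = 2.13

Support ratio: 2.13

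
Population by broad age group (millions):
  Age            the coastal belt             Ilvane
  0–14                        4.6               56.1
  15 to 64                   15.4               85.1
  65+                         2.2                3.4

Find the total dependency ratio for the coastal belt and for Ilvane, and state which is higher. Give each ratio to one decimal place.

the coastal belt: (4.6 + 2.2) / 15.4 × 100 = 6.8 / 15.4 × 100 = 44.2
Ilvane: (56.1 + 3.4) / 85.1 × 100 = 59.5 / 85.1 × 100 = 69.9

the coastal belt: 44.2
Ilvane: 69.9
Higher: Ilvane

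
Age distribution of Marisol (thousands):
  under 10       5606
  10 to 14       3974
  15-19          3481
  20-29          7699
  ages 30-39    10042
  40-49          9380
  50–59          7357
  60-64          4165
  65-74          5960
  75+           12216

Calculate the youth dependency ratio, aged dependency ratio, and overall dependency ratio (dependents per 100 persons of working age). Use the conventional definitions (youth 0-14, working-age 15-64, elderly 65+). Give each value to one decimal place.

0–14: 5606 + 3974 = 9580
15–64: 3481 + 7699 + 10042 + 9380 + 7357 + 4165 = 42124
65+: 5960 + 12216 = 18176
Youth dependency ratio = 9580 / 42124 × 100 = 22.7
Old-age dependency ratio = 18176 / 42124 × 100 = 43.1
Total dependency ratio = (9580 + 18176) / 42124 × 100 = 27756 / 42124 × 100 = 65.9

Youth dependency ratio: 22.7
Old-age dependency ratio: 43.1
Total dependency ratio: 65.9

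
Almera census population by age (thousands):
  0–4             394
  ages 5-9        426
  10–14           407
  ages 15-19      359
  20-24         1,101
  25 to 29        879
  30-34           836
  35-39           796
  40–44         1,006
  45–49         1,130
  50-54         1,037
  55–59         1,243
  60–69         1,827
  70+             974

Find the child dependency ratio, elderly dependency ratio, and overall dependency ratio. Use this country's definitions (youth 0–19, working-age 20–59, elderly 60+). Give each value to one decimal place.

0–19: 394 + 426 + 407 + 359 = 1,586
20–59: 1,101 + 879 + 836 + 796 + 1,006 + 1,130 + 1,037 + 1,243 = 8,028
60+: 1,827 + 974 = 2,801
Youth dependency ratio = 1,586 / 8,028 × 100 = 19.8
Old-age dependency ratio = 2,801 / 8,028 × 100 = 34.9
Total dependency ratio = (1,586 + 2,801) / 8,028 × 100 = 4,387 / 8,028 × 100 = 54.6

Youth dependency ratio: 19.8
Old-age dependency ratio: 34.9
Total dependency ratio: 54.6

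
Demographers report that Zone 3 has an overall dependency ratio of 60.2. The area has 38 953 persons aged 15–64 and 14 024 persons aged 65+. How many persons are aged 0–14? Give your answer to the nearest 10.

Total dependency ratio = (youth + elderly) / working-age × 100
60.2 = (Y + 14 024) / 38 953 × 100
⇒ 9 430

Aged 0–14: 9 430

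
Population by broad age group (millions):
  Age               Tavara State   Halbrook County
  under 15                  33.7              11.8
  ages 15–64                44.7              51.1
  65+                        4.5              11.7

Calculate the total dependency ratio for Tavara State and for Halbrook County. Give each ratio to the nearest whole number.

Tavara State: 85
Halbrook County: 46

Tavara State: (33.7 + 4.5) / 44.7 × 100 = 38.2 / 44.7 × 100 = 85
Halbrook County: (11.8 + 11.7) / 51.1 × 100 = 23.5 / 51.1 × 100 = 46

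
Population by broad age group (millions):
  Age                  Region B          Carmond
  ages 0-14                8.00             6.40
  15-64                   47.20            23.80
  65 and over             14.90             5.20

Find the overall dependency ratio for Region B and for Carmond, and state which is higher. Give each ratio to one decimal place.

Region B: 48.5
Carmond: 48.7
Higher: Carmond

Region B: (8.00 + 14.90) / 47.20 × 100 = 22.90 / 47.20 × 100 = 48.5
Carmond: (6.40 + 5.20) / 23.80 × 100 = 11.60 / 23.80 × 100 = 48.7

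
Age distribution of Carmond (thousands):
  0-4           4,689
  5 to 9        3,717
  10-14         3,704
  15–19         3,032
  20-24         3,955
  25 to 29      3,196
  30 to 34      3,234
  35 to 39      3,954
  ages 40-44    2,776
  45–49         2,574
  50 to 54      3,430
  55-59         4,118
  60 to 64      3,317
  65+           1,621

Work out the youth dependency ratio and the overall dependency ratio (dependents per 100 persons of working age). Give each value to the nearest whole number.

Youth dependency ratio: 36
Total dependency ratio: 41

0–14: 4,689 + 3,717 + 3,704 = 12,110
15–64: 3,032 + 3,955 + 3,196 + 3,234 + 3,954 + 2,776 + 2,574 + 3,430 + 4,118 + 3,317 = 33,586
65+: 1,621
Youth dependency ratio = 12,110 / 33,586 × 100 = 36
Total dependency ratio = (12,110 + 1,621) / 33,586 × 100 = 13,731 / 33,586 × 100 = 41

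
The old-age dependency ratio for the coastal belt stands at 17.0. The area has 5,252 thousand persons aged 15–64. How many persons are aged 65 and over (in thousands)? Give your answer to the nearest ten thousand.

Old-age dependency ratio = elderly / working-age × 100
17.0 = E / 5,252 × 100
⇒ 890

Aged 65 and over: 890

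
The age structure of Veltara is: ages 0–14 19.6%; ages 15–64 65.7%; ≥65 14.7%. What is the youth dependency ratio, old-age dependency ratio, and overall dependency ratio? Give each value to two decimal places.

Youth dependency ratio = 19.6 / 65.7 × 100 = 29.83
Old-age dependency ratio = 14.7 / 65.7 × 100 = 22.37
Total dependency ratio = (19.6 + 14.7) / 65.7 × 100 = 34.3 / 65.7 × 100 = 52.21

Youth dependency ratio: 29.83
Old-age dependency ratio: 22.37
Total dependency ratio: 52.21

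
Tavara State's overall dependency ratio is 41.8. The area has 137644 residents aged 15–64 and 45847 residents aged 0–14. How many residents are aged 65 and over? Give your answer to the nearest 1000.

Total dependency ratio = (youth + elderly) / working-age × 100
41.8 = (45847 + E) / 137644 × 100
⇒ 12000

Aged 65 and over: 12000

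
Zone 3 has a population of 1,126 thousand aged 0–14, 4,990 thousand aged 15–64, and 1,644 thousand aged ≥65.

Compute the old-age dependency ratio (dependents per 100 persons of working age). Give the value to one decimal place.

Old-age dependency ratio: 32.9

Old-age dependency ratio = 1,644 / 4,990 × 100 = 32.9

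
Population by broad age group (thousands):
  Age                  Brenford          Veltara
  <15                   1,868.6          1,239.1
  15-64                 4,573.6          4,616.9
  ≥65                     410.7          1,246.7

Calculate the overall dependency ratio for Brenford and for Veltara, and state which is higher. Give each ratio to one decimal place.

Brenford: 49.8
Veltara: 53.8
Higher: Veltara

Brenford: (1,868.6 + 410.7) / 4,573.6 × 100 = 2,279.3 / 4,573.6 × 100 = 49.8
Veltara: (1,239.1 + 1,246.7) / 4,616.9 × 100 = 2,485.8 / 4,616.9 × 100 = 53.8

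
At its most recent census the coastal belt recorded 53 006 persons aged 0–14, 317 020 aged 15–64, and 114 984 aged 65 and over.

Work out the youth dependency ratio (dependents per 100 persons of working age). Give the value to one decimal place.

Youth dependency ratio = 53 006 / 317 020 × 100 = 16.7

Youth dependency ratio: 16.7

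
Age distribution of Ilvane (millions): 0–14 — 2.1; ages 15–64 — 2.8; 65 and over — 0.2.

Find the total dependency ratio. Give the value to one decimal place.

Total dependency ratio: 82.1

Total dependency ratio = (2.1 + 0.2) / 2.8 × 100 = 2.3 / 2.8 × 100 = 82.1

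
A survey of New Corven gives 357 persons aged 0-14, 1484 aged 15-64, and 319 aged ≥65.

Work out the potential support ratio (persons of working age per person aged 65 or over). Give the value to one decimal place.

Potential support ratio: 4.7

Potential support ratio = 1484 / 319 = 4.7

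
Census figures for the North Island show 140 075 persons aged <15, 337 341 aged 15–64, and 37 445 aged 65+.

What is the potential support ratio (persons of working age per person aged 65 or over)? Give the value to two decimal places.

Potential support ratio: 9.01

Potential support ratio = 337 341 / 37 445 = 9.01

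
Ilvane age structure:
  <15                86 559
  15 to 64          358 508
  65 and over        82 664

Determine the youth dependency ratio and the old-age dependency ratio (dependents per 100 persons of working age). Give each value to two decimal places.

Youth dependency ratio = 86 559 / 358 508 × 100 = 24.14
Old-age dependency ratio = 82 664 / 358 508 × 100 = 23.06

Youth dependency ratio: 24.14
Old-age dependency ratio: 23.06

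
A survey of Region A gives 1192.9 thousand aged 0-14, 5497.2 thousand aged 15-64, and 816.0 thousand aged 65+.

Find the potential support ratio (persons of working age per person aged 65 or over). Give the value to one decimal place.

Potential support ratio: 6.7

Potential support ratio = 5497.2 / 816.0 = 6.7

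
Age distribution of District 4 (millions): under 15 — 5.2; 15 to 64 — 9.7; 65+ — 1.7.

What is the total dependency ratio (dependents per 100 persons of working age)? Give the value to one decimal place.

Total dependency ratio = (5.2 + 1.7) / 9.7 × 100 = 6.9 / 9.7 × 100 = 71.1

Total dependency ratio: 71.1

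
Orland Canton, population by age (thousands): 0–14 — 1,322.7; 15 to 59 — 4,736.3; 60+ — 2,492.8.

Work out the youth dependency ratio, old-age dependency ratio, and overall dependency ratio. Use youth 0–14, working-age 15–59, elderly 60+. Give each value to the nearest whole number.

Youth dependency ratio = 1,322.7 / 4,736.3 × 100 = 28
Old-age dependency ratio = 2,492.8 / 4,736.3 × 100 = 53
Total dependency ratio = (1,322.7 + 2,492.8) / 4,736.3 × 100 = 3,815.5 / 4,736.3 × 100 = 81

Youth dependency ratio: 28
Old-age dependency ratio: 53
Total dependency ratio: 81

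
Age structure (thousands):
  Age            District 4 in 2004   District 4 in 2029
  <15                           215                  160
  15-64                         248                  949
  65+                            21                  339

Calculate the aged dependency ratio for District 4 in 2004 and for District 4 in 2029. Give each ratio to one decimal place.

District 4 in 2004: 21 / 248 × 100 = 8.5
District 4 in 2029: 339 / 949 × 100 = 35.7

District 4 in 2004: 8.5
District 4 in 2029: 35.7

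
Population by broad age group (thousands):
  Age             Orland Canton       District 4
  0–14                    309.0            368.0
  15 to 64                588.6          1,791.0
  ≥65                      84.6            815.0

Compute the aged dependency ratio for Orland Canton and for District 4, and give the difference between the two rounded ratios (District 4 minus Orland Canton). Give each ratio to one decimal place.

Orland Canton: 84.6 / 588.6 × 100 = 14.4
District 4: 815.0 / 1,791.0 × 100 = 45.5

Orland Canton: 14.4
District 4: 45.5
Difference: +31.1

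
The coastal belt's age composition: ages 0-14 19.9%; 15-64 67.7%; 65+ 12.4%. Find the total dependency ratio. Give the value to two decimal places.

Total dependency ratio: 47.71

Total dependency ratio = (19.9 + 12.4) / 67.7 × 100 = 32.3 / 67.7 × 100 = 47.71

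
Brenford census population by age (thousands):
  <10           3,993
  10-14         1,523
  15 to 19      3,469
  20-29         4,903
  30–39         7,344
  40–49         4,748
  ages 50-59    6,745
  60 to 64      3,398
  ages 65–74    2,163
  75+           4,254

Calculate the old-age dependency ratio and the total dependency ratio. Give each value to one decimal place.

0–14: 3,993 + 1,523 = 5,516
15–64: 3,469 + 4,903 + 7,344 + 4,748 + 6,745 + 3,398 = 30,607
65+: 2,163 + 4,254 = 6,417
Old-age dependency ratio = 6,417 / 30,607 × 100 = 21.0
Total dependency ratio = (5,516 + 6,417) / 30,607 × 100 = 11,933 / 30,607 × 100 = 39.0

Old-age dependency ratio: 21.0
Total dependency ratio: 39.0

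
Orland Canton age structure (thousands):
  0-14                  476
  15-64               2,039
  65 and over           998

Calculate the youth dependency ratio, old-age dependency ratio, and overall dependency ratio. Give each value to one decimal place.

Youth dependency ratio: 23.3
Old-age dependency ratio: 48.9
Total dependency ratio: 72.3

Youth dependency ratio = 476 / 2,039 × 100 = 23.3
Old-age dependency ratio = 998 / 2,039 × 100 = 48.9
Total dependency ratio = (476 + 998) / 2,039 × 100 = 1,474 / 2,039 × 100 = 72.3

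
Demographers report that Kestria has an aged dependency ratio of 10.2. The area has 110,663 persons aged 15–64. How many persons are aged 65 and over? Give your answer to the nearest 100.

Aged 65 and over: 11,300

Old-age dependency ratio = elderly / working-age × 100
10.2 = E / 110,663 × 100
⇒ 11,300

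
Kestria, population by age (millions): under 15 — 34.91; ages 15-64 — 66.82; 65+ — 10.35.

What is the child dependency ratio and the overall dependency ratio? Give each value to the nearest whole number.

Youth dependency ratio = 34.91 / 66.82 × 100 = 52
Total dependency ratio = (34.91 + 10.35) / 66.82 × 100 = 45.26 / 66.82 × 100 = 68

Youth dependency ratio: 52
Total dependency ratio: 68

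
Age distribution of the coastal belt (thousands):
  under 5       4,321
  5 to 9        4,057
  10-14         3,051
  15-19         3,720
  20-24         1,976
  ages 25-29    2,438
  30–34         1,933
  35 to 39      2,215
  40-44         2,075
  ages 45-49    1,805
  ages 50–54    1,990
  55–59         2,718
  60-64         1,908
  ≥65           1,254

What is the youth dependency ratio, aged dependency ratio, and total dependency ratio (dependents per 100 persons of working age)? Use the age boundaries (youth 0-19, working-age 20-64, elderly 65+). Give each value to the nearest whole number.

0–19: 4,321 + 4,057 + 3,051 + 3,720 = 15,149
20–64: 1,976 + 2,438 + 1,933 + 2,215 + 2,075 + 1,805 + 1,990 + 2,718 + 1,908 = 19,058
65+: 1,254
Youth dependency ratio = 15,149 / 19,058 × 100 = 79
Old-age dependency ratio = 1,254 / 19,058 × 100 = 7
Total dependency ratio = (15,149 + 1,254) / 19,058 × 100 = 16,403 / 19,058 × 100 = 86

Youth dependency ratio: 79
Old-age dependency ratio: 7
Total dependency ratio: 86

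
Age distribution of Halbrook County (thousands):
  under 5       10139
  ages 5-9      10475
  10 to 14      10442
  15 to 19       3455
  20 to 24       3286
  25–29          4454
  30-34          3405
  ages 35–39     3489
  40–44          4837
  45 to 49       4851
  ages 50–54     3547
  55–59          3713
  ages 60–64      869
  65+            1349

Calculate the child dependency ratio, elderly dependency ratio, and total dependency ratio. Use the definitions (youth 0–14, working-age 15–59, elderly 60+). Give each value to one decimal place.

0–14: 10139 + 10475 + 10442 = 31056
15–59: 3455 + 3286 + 4454 + 3405 + 3489 + 4837 + 4851 + 3547 + 3713 = 35037
60+: 869 + 1349 = 2218
Youth dependency ratio = 31056 / 35037 × 100 = 88.6
Old-age dependency ratio = 2218 / 35037 × 100 = 6.3
Total dependency ratio = (31056 + 2218) / 35037 × 100 = 33274 / 35037 × 100 = 95.0

Youth dependency ratio: 88.6
Old-age dependency ratio: 6.3
Total dependency ratio: 95.0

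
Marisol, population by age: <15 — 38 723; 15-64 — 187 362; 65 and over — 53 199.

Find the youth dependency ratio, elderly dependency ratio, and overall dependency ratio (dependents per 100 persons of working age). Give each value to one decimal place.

Youth dependency ratio = 38 723 / 187 362 × 100 = 20.7
Old-age dependency ratio = 53 199 / 187 362 × 100 = 28.4
Total dependency ratio = (38 723 + 53 199) / 187 362 × 100 = 91 922 / 187 362 × 100 = 49.1

Youth dependency ratio: 20.7
Old-age dependency ratio: 28.4
Total dependency ratio: 49.1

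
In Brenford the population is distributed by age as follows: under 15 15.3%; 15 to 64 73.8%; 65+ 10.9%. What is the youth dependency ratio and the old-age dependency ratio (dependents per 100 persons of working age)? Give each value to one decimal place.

Youth dependency ratio = 15.3 / 73.8 × 100 = 20.7
Old-age dependency ratio = 10.9 / 73.8 × 100 = 14.8

Youth dependency ratio: 20.7
Old-age dependency ratio: 14.8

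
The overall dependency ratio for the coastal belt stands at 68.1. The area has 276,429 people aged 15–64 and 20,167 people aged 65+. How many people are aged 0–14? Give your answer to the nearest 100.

Total dependency ratio = (youth + elderly) / working-age × 100
68.1 = (Y + 20,167) / 276,429 × 100
⇒ 168,100

Aged 0–14: 168,100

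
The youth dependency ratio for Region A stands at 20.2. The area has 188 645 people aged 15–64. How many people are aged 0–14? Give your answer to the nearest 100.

Youth dependency ratio = youth / working-age × 100
20.2 = Y / 188 645 × 100
⇒ 38 100

Aged 0–14: 38 100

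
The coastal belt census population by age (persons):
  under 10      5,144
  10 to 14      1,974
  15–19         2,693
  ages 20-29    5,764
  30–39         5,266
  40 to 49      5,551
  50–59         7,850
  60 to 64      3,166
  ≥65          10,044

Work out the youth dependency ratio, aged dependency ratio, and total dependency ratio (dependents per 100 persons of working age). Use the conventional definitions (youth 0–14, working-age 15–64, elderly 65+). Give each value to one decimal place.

0–14: 5,144 + 1,974 = 7,118
15–64: 2,693 + 5,764 + 5,266 + 5,551 + 7,850 + 3,166 = 30,290
65+: 10,044
Youth dependency ratio = 7,118 / 30,290 × 100 = 23.5
Old-age dependency ratio = 10,044 / 30,290 × 100 = 33.2
Total dependency ratio = (7,118 + 10,044) / 30,290 × 100 = 17,162 / 30,290 × 100 = 56.7

Youth dependency ratio: 23.5
Old-age dependency ratio: 33.2
Total dependency ratio: 56.7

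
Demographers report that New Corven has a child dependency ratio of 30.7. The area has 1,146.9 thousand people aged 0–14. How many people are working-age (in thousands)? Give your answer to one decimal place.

Youth dependency ratio = youth / working-age × 100
30.7 = 1,146.9 / W × 100
⇒ 3,735.8

Working-age: 3,735.8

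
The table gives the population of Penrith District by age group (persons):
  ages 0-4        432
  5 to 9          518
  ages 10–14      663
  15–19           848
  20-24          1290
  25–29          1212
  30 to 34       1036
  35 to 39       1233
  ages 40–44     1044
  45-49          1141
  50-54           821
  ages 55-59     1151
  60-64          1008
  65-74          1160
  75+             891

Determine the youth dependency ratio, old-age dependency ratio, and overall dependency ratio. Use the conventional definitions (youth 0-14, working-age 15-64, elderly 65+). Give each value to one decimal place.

Youth dependency ratio: 15.0
Old-age dependency ratio: 19.0
Total dependency ratio: 34.0

0–14: 432 + 518 + 663 = 1613
15–64: 848 + 1290 + 1212 + 1036 + 1233 + 1044 + 1141 + 821 + 1151 + 1008 = 10784
65+: 1160 + 891 = 2051
Youth dependency ratio = 1613 / 10784 × 100 = 15.0
Old-age dependency ratio = 2051 / 10784 × 100 = 19.0
Total dependency ratio = (1613 + 2051) / 10784 × 100 = 3664 / 10784 × 100 = 34.0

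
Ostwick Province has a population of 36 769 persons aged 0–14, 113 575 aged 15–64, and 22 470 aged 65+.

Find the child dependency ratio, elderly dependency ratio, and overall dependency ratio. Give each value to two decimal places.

Youth dependency ratio = 36 769 / 113 575 × 100 = 32.37
Old-age dependency ratio = 22 470 / 113 575 × 100 = 19.78
Total dependency ratio = (36 769 + 22 470) / 113 575 × 100 = 59 239 / 113 575 × 100 = 52.16

Youth dependency ratio: 32.37
Old-age dependency ratio: 19.78
Total dependency ratio: 52.16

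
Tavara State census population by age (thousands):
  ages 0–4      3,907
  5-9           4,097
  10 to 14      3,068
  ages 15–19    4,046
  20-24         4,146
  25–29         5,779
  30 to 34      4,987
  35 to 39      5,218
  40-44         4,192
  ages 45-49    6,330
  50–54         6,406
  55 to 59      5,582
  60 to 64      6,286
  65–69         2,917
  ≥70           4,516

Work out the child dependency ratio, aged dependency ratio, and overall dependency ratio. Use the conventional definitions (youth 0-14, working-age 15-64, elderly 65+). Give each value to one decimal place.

0–14: 3,907 + 4,097 + 3,068 = 11,072
15–64: 4,046 + 4,146 + 5,779 + 4,987 + 5,218 + 4,192 + 6,330 + 6,406 + 5,582 + 6,286 = 52,972
65+: 2,917 + 4,516 = 7,433
Youth dependency ratio = 11,072 / 52,972 × 100 = 20.9
Old-age dependency ratio = 7,433 / 52,972 × 100 = 14.0
Total dependency ratio = (11,072 + 7,433) / 52,972 × 100 = 18,505 / 52,972 × 100 = 34.9

Youth dependency ratio: 20.9
Old-age dependency ratio: 14.0
Total dependency ratio: 34.9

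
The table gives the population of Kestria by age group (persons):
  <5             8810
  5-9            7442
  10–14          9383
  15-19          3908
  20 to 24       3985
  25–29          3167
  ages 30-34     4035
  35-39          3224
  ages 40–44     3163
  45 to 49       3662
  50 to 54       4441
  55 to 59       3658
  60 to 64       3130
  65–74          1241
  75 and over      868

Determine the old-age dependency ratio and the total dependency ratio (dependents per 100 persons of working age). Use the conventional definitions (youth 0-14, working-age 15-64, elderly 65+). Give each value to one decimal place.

Old-age dependency ratio: 5.8
Total dependency ratio: 76.3

0–14: 8810 + 7442 + 9383 = 25635
15–64: 3908 + 3985 + 3167 + 4035 + 3224 + 3163 + 3662 + 4441 + 3658 + 3130 = 36373
65+: 1241 + 868 = 2109
Old-age dependency ratio = 2109 / 36373 × 100 = 5.8
Total dependency ratio = (25635 + 2109) / 36373 × 100 = 27744 / 36373 × 100 = 76.3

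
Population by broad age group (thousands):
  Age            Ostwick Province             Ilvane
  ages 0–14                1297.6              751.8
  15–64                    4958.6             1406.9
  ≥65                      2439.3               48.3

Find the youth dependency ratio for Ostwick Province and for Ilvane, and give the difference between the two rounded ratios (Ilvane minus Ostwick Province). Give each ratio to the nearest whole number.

Ostwick Province: 26
Ilvane: 53
Difference: +27

Ostwick Province: 1297.6 / 4958.6 × 100 = 26
Ilvane: 751.8 / 1406.9 × 100 = 53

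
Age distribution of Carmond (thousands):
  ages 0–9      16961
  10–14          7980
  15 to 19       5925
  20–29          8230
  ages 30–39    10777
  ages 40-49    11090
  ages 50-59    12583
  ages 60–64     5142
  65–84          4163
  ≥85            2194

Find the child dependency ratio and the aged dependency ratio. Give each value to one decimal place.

Youth dependency ratio: 46.4
Old-age dependency ratio: 11.8

0–14: 16961 + 7980 = 24941
15–64: 5925 + 8230 + 10777 + 11090 + 12583 + 5142 = 53747
65+: 4163 + 2194 = 6357
Youth dependency ratio = 24941 / 53747 × 100 = 46.4
Old-age dependency ratio = 6357 / 53747 × 100 = 11.8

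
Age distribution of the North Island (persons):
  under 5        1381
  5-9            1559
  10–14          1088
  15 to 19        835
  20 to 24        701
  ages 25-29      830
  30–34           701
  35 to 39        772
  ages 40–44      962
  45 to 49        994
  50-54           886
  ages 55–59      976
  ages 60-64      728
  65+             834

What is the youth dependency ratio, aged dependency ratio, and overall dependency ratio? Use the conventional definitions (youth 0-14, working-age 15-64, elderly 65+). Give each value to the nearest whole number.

0–14: 1381 + 1559 + 1088 = 4028
15–64: 835 + 701 + 830 + 701 + 772 + 962 + 994 + 886 + 976 + 728 = 8385
65+: 834
Youth dependency ratio = 4028 / 8385 × 100 = 48
Old-age dependency ratio = 834 / 8385 × 100 = 10
Total dependency ratio = (4028 + 834) / 8385 × 100 = 4862 / 8385 × 100 = 58

Youth dependency ratio: 48
Old-age dependency ratio: 10
Total dependency ratio: 58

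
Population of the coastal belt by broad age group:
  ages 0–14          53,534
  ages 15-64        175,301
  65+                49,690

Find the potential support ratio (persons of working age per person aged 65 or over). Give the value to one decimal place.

Potential support ratio: 3.5

Potential support ratio = 175,301 / 49,690 = 3.5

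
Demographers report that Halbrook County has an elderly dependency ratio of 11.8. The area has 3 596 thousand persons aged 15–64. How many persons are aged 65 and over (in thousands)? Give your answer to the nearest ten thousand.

Old-age dependency ratio = elderly / working-age × 100
11.8 = E / 3 596 × 100
⇒ 420

Aged 65 and over: 420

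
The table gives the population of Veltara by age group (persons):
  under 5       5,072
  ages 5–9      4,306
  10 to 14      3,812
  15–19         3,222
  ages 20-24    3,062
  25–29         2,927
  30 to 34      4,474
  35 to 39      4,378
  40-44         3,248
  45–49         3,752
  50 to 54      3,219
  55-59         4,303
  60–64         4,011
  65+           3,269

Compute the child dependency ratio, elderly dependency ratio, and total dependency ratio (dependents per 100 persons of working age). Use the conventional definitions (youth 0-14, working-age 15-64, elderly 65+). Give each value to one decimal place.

0–14: 5,072 + 4,306 + 3,812 = 13,190
15–64: 3,222 + 3,062 + 2,927 + 4,474 + 4,378 + 3,248 + 3,752 + 3,219 + 4,303 + 4,011 = 36,596
65+: 3,269
Youth dependency ratio = 13,190 / 36,596 × 100 = 36.0
Old-age dependency ratio = 3,269 / 36,596 × 100 = 8.9
Total dependency ratio = (13,190 + 3,269) / 36,596 × 100 = 16,459 / 36,596 × 100 = 45.0

Youth dependency ratio: 36.0
Old-age dependency ratio: 8.9
Total dependency ratio: 45.0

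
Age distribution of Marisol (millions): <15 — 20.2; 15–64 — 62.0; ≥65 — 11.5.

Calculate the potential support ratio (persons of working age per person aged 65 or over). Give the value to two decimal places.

Potential support ratio: 5.39

Potential support ratio = 62.0 / 11.5 = 5.39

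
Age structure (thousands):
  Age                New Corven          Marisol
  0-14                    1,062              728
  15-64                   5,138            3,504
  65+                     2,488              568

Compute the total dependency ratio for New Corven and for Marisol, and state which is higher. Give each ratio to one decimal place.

New Corven: (1,062 + 2,488) / 5,138 × 100 = 3,550 / 5,138 × 100 = 69.1
Marisol: (728 + 568) / 3,504 × 100 = 1,296 / 3,504 × 100 = 37.0

New Corven: 69.1
Marisol: 37.0
Higher: New Corven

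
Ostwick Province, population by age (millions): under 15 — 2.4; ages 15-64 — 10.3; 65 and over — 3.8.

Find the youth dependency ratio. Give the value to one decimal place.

Youth dependency ratio = 2.4 / 10.3 × 100 = 23.3

Youth dependency ratio: 23.3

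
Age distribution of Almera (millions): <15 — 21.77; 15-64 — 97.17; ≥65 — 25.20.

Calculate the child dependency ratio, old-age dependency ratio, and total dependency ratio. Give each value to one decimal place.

Youth dependency ratio = 21.77 / 97.17 × 100 = 22.4
Old-age dependency ratio = 25.20 / 97.17 × 100 = 25.9
Total dependency ratio = (21.77 + 25.20) / 97.17 × 100 = 46.97 / 97.17 × 100 = 48.3

Youth dependency ratio: 22.4
Old-age dependency ratio: 25.9
Total dependency ratio: 48.3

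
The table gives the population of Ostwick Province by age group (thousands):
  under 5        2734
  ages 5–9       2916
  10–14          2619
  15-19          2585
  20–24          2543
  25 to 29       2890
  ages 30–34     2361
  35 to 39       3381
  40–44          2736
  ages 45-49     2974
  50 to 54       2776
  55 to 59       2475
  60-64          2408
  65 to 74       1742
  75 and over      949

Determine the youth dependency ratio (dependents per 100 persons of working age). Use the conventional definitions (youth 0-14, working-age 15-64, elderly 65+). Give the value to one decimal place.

0–14: 2734 + 2916 + 2619 = 8269
15–64: 2585 + 2543 + 2890 + 2361 + 3381 + 2736 + 2974 + 2776 + 2475 + 2408 = 27129
65+: 1742 + 949 = 2691
Youth dependency ratio = 8269 / 27129 × 100 = 30.5

Youth dependency ratio: 30.5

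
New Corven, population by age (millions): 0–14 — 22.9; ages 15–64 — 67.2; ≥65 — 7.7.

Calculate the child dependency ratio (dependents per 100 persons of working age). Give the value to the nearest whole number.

Youth dependency ratio = 22.9 / 67.2 × 100 = 34

Youth dependency ratio: 34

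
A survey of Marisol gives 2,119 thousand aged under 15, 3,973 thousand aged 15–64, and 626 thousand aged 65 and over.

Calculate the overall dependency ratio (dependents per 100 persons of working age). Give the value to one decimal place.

Total dependency ratio = (2,119 + 626) / 3,973 × 100 = 2,745 / 3,973 × 100 = 69.1

Total dependency ratio: 69.1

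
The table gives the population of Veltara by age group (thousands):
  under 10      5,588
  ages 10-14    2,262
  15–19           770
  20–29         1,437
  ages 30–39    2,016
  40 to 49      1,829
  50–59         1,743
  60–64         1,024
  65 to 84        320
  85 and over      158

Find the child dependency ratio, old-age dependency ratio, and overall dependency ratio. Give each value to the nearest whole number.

0–14: 5,588 + 2,262 = 7,850
15–64: 770 + 1,437 + 2,016 + 1,829 + 1,743 + 1,024 = 8,819
65+: 320 + 158 = 478
Youth dependency ratio = 7,850 / 8,819 × 100 = 89
Old-age dependency ratio = 478 / 8,819 × 100 = 5
Total dependency ratio = (7,850 + 478) / 8,819 × 100 = 8,328 / 8,819 × 100 = 94

Youth dependency ratio: 89
Old-age dependency ratio: 5
Total dependency ratio: 94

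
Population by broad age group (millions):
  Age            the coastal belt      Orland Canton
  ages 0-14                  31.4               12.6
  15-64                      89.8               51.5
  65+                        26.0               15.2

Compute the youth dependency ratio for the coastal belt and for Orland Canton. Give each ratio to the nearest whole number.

the coastal belt: 31.4 / 89.8 × 100 = 35
Orland Canton: 12.6 / 51.5 × 100 = 24

the coastal belt: 35
Orland Canton: 24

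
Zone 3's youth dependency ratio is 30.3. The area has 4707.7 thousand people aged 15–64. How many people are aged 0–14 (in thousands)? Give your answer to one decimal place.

Aged 0–14: 1426.4

Youth dependency ratio = youth / working-age × 100
30.3 = Y / 4707.7 × 100
⇒ 1426.4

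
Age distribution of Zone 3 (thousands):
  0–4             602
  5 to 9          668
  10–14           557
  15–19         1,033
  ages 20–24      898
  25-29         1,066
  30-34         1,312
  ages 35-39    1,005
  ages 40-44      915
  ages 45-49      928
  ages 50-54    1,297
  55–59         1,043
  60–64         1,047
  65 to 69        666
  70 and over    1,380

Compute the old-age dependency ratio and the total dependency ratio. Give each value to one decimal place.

Old-age dependency ratio: 19.4
Total dependency ratio: 36.7

0–14: 602 + 668 + 557 = 1,827
15–64: 1,033 + 898 + 1,066 + 1,312 + 1,005 + 915 + 928 + 1,297 + 1,043 + 1,047 = 10,544
65+: 666 + 1,380 = 2,046
Old-age dependency ratio = 2,046 / 10,544 × 100 = 19.4
Total dependency ratio = (1,827 + 2,046) / 10,544 × 100 = 3,873 / 10,544 × 100 = 36.7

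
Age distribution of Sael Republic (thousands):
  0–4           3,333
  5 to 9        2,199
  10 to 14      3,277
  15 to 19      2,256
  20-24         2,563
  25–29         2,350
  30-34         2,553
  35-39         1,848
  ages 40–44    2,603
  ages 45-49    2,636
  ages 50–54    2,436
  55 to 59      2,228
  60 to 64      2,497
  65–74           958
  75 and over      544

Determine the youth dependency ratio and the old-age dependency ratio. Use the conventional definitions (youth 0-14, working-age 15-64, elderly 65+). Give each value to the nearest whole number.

0–14: 3,333 + 2,199 + 3,277 = 8,809
15–64: 2,256 + 2,563 + 2,350 + 2,553 + 1,848 + 2,603 + 2,636 + 2,436 + 2,228 + 2,497 = 23,970
65+: 958 + 544 = 1,502
Youth dependency ratio = 8,809 / 23,970 × 100 = 37
Old-age dependency ratio = 1,502 / 23,970 × 100 = 6

Youth dependency ratio: 37
Old-age dependency ratio: 6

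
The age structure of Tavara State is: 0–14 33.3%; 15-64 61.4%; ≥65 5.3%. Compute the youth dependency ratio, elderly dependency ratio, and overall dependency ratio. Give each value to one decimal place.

Youth dependency ratio = 33.3 / 61.4 × 100 = 54.2
Old-age dependency ratio = 5.3 / 61.4 × 100 = 8.6
Total dependency ratio = (33.3 + 5.3) / 61.4 × 100 = 38.6 / 61.4 × 100 = 62.9

Youth dependency ratio: 54.2
Old-age dependency ratio: 8.6
Total dependency ratio: 62.9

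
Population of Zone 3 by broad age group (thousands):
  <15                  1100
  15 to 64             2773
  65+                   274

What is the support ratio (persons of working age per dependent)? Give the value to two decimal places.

Support ratio: 2.02

Support ratio = 2773 / (1100 + 274) = 2773 / 1374 = 2.02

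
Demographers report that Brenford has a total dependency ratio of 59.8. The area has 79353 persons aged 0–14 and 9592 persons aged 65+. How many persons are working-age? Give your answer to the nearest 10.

Working-age: 148740

Total dependency ratio = (youth + elderly) / working-age × 100
59.8 = (79353 + 9592) / W × 100
⇒ 148740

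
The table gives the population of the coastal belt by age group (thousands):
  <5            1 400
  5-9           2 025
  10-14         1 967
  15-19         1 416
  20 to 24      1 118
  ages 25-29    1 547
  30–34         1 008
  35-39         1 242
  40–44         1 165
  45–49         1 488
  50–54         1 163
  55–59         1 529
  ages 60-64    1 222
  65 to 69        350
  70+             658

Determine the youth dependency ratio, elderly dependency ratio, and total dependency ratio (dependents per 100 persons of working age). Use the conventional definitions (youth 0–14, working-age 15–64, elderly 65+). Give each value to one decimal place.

0–14: 1 400 + 2 025 + 1 967 = 5 392
15–64: 1 416 + 1 118 + 1 547 + 1 008 + 1 242 + 1 165 + 1 488 + 1 163 + 1 529 + 1 222 = 12 898
65+: 350 + 658 = 1 008
Youth dependency ratio = 5 392 / 12 898 × 100 = 41.8
Old-age dependency ratio = 1 008 / 12 898 × 100 = 7.8
Total dependency ratio = (5 392 + 1 008) / 12 898 × 100 = 6 400 / 12 898 × 100 = 49.6

Youth dependency ratio: 41.8
Old-age dependency ratio: 7.8
Total dependency ratio: 49.6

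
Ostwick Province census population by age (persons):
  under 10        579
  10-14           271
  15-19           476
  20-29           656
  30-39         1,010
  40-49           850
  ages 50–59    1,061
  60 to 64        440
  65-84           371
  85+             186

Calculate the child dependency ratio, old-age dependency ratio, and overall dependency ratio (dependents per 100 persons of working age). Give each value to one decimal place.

Youth dependency ratio: 18.9
Old-age dependency ratio: 12.4
Total dependency ratio: 31.3

0–14: 579 + 271 = 850
15–64: 476 + 656 + 1,010 + 850 + 1,061 + 440 = 4,493
65+: 371 + 186 = 557
Youth dependency ratio = 850 / 4,493 × 100 = 18.9
Old-age dependency ratio = 557 / 4,493 × 100 = 12.4
Total dependency ratio = (850 + 557) / 4,493 × 100 = 1,407 / 4,493 × 100 = 31.3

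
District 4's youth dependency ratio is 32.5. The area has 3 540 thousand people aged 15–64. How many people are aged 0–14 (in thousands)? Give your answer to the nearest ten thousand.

Youth dependency ratio = youth / working-age × 100
32.5 = Y / 3 540 × 100
⇒ 1 150

Aged 0–14: 1 150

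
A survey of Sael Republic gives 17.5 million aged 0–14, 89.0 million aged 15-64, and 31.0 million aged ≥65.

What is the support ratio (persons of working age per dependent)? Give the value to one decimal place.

Support ratio = 89.0 / (17.5 + 31.0) = 89.0 / 48.5 = 1.8

Support ratio: 1.8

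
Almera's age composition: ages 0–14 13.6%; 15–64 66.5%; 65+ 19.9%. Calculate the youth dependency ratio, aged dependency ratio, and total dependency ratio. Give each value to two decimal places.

Youth dependency ratio = 13.6 / 66.5 × 100 = 20.45
Old-age dependency ratio = 19.9 / 66.5 × 100 = 29.92
Total dependency ratio = (13.6 + 19.9) / 66.5 × 100 = 33.5 / 66.5 × 100 = 50.38

Youth dependency ratio: 20.45
Old-age dependency ratio: 29.92
Total dependency ratio: 50.38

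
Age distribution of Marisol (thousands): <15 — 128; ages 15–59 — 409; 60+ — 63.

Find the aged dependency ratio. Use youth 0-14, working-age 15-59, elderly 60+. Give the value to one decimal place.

Old-age dependency ratio = 63 / 409 × 100 = 15.4

Old-age dependency ratio: 15.4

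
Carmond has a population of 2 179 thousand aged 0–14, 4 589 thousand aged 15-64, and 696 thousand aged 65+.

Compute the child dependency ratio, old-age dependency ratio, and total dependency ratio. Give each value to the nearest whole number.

Youth dependency ratio = 2 179 / 4 589 × 100 = 47
Old-age dependency ratio = 696 / 4 589 × 100 = 15
Total dependency ratio = (2 179 + 696) / 4 589 × 100 = 2 875 / 4 589 × 100 = 63

Youth dependency ratio: 47
Old-age dependency ratio: 15
Total dependency ratio: 63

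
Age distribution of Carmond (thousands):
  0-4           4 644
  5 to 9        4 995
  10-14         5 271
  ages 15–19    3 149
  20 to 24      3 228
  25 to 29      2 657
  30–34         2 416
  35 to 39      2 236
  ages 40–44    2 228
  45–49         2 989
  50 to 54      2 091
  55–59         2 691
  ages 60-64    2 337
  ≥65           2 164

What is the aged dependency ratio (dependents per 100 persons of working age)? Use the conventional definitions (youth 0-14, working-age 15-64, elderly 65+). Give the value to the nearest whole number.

0–14: 4 644 + 4 995 + 5 271 = 14 910
15–64: 3 149 + 3 228 + 2 657 + 2 416 + 2 236 + 2 228 + 2 989 + 2 091 + 2 691 + 2 337 = 26 022
65+: 2 164
Old-age dependency ratio = 2 164 / 26 022 × 100 = 8

Old-age dependency ratio: 8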